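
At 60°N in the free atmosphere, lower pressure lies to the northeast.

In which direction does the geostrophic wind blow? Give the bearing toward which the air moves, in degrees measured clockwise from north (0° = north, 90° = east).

The pressure-gradient force points toward the northeast (bearing 045°).
Geostrophic balance: in the Northern Hemisphere the Coriolis force deflects motion to the right, so the geostrophic wind blows 90° to the right of the pressure-gradient force (low pressure on the left).
Rotating 045° by 90° clockwise gives 135° — the wind blows toward the southeast.

135°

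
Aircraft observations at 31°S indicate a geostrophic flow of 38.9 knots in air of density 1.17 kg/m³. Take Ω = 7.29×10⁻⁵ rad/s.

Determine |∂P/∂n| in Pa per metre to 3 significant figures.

1.76×10⁻³ Pa/m

Coriolis parameter at 31°S:
f = 2Ω sin φ = 2 × 7.29×10⁻⁵ × sin 31° = 7.51×10⁻⁵ s⁻¹
Wind speed in SI: 38.9 knots = 20.0 m/s
Geostrophic balance rearranged: |∂P/∂n| = f ρ V_g
|∂P/∂n| = 7.51×10⁻⁵ × 1.17 × 20.0 = 1.76×10⁻³ Pa/m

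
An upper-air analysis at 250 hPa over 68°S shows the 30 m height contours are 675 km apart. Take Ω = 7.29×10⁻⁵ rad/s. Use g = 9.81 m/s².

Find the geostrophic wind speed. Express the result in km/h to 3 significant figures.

Coriolis parameter at 68°S:
f = 2Ω sin φ = 2 × 7.29×10⁻⁵ × sin 68° = 1.35×10⁻⁴ s⁻¹
Height gradient: |∂Z/∂n| = 30 m / 675000 m = 4.44×10⁻⁵
On a pressure surface, geostrophic balance gives V_g = (g/f)|∂Z/∂n|:
V_g = 9.81 × 4.44×10⁻⁵ / 1.35×10⁻⁴ = 3.23 m/s
Converting: 3.23 m/s × 3.6 = 11.6 km/h

11.6 km/h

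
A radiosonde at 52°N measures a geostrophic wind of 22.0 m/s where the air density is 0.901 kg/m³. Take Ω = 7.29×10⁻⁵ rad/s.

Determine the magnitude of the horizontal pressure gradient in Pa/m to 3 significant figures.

2.28×10⁻³ Pa/m

Coriolis parameter at 52°N:
f = 2Ω sin φ = 2 × 7.29×10⁻⁵ × sin 52° = 1.15×10⁻⁴ s⁻¹
Geostrophic balance rearranged: |∂P/∂n| = f ρ V_g
|∂P/∂n| = 1.15×10⁻⁴ × 0.901 × 22.0 = 2.28×10⁻³ Pa/m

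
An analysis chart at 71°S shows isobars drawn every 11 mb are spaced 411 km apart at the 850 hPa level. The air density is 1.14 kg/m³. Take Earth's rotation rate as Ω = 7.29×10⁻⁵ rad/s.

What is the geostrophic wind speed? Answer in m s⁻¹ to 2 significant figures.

17 m s⁻¹

Coriolis parameter at 71°S:
f = 2Ω sin φ = 2 × 7.29×10⁻⁵ × sin 71° = 1.38×10⁻⁴ s⁻¹
Pressure gradient: |∂P/∂n| = 1100 Pa / 411000 m = 2.68×10⁻³ Pa/m
Geostrophic balance (pressure-gradient force = Coriolis force):
V_g = (1/(fρ)) |∂P/∂n| = 2.68×10⁻³ / (1.38×10⁻⁴ × 1.14) = 17.0 m/s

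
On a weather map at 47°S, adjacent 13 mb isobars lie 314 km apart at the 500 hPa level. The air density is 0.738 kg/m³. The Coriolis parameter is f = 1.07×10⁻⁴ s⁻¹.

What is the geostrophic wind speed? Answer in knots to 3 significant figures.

Pressure gradient: |∂P/∂n| = 1300 Pa / 314000 m = 4.14×10⁻³ Pa/m
Geostrophic balance (pressure-gradient force = Coriolis force):
V_g = (1/(fρ)) |∂P/∂n| = 4.14×10⁻³ / (1.07×10⁻⁴ × 0.738) = 52.4 m/s
Converting: 52.4 m/s × 1.944 = 102 knots

102 knots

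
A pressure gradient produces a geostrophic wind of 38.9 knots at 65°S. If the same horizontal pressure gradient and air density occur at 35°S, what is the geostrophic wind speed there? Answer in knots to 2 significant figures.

61 knots

With the same pressure gradient and density, V_g ∝ 1/f ∝ 1/sin φ.
V₂ = V₁ · sin φ₁ / sin φ₂ = 38.9 × sin 65° / sin 35°
V₂ = 38.9 × 0.9063/0.5736 = 61 knots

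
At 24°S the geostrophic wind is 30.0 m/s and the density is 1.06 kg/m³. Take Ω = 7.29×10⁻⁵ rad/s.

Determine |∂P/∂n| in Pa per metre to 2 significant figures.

1.9×10⁻³ Pa/m

Coriolis parameter at 24°S:
f = 2Ω sin φ = 2 × 7.29×10⁻⁵ × sin 24° = 5.93×10⁻⁵ s⁻¹
Geostrophic balance rearranged: |∂P/∂n| = f ρ V_g
|∂P/∂n| = 5.93×10⁻⁵ × 1.06 × 30.0 = 1.89×10⁻³ Pa/m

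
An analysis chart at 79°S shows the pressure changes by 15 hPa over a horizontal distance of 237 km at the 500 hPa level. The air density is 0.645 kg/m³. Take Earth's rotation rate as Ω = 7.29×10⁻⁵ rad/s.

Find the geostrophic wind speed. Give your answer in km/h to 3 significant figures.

247 km/h

Coriolis parameter at 79°S:
f = 2Ω sin φ = 2 × 7.29×10⁻⁵ × sin 79° = 1.43×10⁻⁴ s⁻¹
Pressure gradient: |∂P/∂n| = 1500 Pa / 237000 m = 6.33×10⁻³ Pa/m
Geostrophic balance (pressure-gradient force = Coriolis force):
V_g = (1/(fρ)) |∂P/∂n| = 6.33×10⁻³ / (1.43×10⁻⁴ × 0.645) = 68.6 m/s
Converting: 68.6 m/s × 3.6 = 247 km/h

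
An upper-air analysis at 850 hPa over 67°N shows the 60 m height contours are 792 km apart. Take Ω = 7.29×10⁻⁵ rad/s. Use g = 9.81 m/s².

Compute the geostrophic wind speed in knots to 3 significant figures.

Coriolis parameter at 67°N:
f = 2Ω sin φ = 2 × 7.29×10⁻⁵ × sin 67° = 1.34×10⁻⁴ s⁻¹
Height gradient: |∂Z/∂n| = 60 m / 792000 m = 7.58×10⁻⁵
On a pressure surface, geostrophic balance gives V_g = (g/f)|∂Z/∂n|:
V_g = 9.81 × 7.58×10⁻⁵ / 1.34×10⁻⁴ = 5.54 m/s
Converting: 5.54 m/s × 1.944 = 10.8 knots

10.8 knots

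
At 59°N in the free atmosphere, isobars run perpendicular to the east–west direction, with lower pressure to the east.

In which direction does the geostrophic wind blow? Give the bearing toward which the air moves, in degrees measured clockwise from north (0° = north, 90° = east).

180°

The pressure-gradient force points toward the east (bearing 090°).
Geostrophic balance: in the Northern Hemisphere the Coriolis force deflects motion to the right, so the geostrophic wind blows 90° to the right of the pressure-gradient force (low pressure on the left).
Rotating 090° by 90° clockwise gives 180° — the wind blows toward the south.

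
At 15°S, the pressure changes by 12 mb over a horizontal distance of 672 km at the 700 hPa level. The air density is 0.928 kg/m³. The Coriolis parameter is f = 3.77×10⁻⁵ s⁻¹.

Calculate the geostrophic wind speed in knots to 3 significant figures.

99.2 knots

Pressure gradient: |∂P/∂n| = 1200 Pa / 672000 m = 1.79×10⁻³ Pa/m
Geostrophic balance (pressure-gradient force = Coriolis force):
V_g = (1/(fρ)) |∂P/∂n| = 1.79×10⁻³ / (3.77×10⁻⁵ × 0.928) = 51.0 m/s
Converting: 51.0 m/s × 1.944 = 99.2 knots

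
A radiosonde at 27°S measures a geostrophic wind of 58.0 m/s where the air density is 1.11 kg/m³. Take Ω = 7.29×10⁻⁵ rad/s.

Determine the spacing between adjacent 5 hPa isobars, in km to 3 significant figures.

117 km

Coriolis parameter at 27°S:
f = 2Ω sin φ = 2 × 7.29×10⁻⁵ × sin 27° = 6.62×10⁻⁵ s⁻¹
Geostrophic balance rearranged: |∂P/∂n| = f ρ V_g
|∂P/∂n| = 6.62×10⁻⁵ × 1.11 × 58.0 = 4.26×10⁻³ Pa/m
Isobar spacing: Δn = ΔP/|∂P/∂n| = 500 Pa / 4.26×10⁻³ Pa/m = 117332 m ≈ 117 km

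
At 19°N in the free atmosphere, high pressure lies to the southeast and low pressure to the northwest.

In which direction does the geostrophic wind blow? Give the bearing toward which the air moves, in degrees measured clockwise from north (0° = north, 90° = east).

045°

The pressure-gradient force points toward the northwest (bearing 315°).
Geostrophic balance: in the Northern Hemisphere the Coriolis force deflects motion to the right, so the geostrophic wind blows 90° to the right of the pressure-gradient force (low pressure on the left).
Rotating 315° by 90° clockwise gives 045° — the wind blows toward the northeast.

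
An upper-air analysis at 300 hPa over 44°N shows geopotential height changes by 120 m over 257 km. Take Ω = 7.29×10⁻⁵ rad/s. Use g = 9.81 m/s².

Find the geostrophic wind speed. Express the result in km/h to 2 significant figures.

160 km/h

Coriolis parameter at 44°N:
f = 2Ω sin φ = 2 × 7.29×10⁻⁵ × sin 44° = 1.01×10⁻⁴ s⁻¹
Height gradient: |∂Z/∂n| = 120 m / 257000 m = 4.67×10⁻⁴
On a pressure surface, geostrophic balance gives V_g = (g/f)|∂Z/∂n|:
V_g = 9.81 × 4.67×10⁻⁴ / 1.01×10⁻⁴ = 45.2 m/s
Converting: 45.2 m/s × 3.6 = 160 km/h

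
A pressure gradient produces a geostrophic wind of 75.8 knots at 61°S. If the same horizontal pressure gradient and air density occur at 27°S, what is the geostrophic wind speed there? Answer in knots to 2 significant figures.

With the same pressure gradient and density, V_g ∝ 1/f ∝ 1/sin φ.
V₂ = V₁ · sin φ₁ / sin φ₂ = 75.8 × sin 61° / sin 27°
V₂ = 75.8 × 0.8746/0.4540 = 150 knots

150 knots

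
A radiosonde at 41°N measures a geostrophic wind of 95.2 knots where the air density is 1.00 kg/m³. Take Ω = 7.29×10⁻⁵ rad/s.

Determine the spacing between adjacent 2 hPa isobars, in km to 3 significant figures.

42.7 km

Coriolis parameter at 41°N:
f = 2Ω sin φ = 2 × 7.29×10⁻⁵ × sin 41° = 9.57×10⁻⁵ s⁻¹
Wind speed in SI: 95.2 knots = 49.0 m/s
Geostrophic balance rearranged: |∂P/∂n| = f ρ V_g
|∂P/∂n| = 9.57×10⁻⁵ × 1.00 × 49.0 = 4.68×10⁻³ Pa/m
Isobar spacing: Δn = ΔP/|∂P/∂n| = 200 Pa / 4.68×10⁻³ Pa/m = 42693 m ≈ 42.7 km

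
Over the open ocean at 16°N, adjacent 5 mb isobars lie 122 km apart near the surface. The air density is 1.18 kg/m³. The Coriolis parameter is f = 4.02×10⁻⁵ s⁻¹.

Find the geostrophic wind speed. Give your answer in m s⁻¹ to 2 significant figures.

Pressure gradient: |∂P/∂n| = 500 Pa / 122000 m = 4.10×10⁻³ Pa/m
Geostrophic balance (pressure-gradient force = Coriolis force):
V_g = (1/(fρ)) |∂P/∂n| = 4.10×10⁻³ / (4.02×10⁻⁵ × 1.18) = 86.4 m/s

86 m s⁻¹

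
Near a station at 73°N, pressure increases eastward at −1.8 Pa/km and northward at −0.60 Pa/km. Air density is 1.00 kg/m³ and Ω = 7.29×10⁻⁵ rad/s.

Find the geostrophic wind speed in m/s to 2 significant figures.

14 m/s

Coriolis parameter at 73°N:
f = 2Ω sin φ = 2 × 7.29×10⁻⁵ × sin 73° = 1.39×10⁻⁴ s⁻¹
Component geostrophic relations (x east, y north):
u_g = −(1/(fρ)) ∂P/∂y,  v_g = (1/(fρ)) ∂P/∂x
u_g = −(−0.60×10⁻³)/(1.39×10⁻⁴ × 1.00) = 4.30 m/s;  v_g = (−1.8×10⁻³)/(1.39×10⁻⁴ × 1.00) = −12.9 m/s
|V_g| = √(u_g² + v_g²) = 13.6 m/s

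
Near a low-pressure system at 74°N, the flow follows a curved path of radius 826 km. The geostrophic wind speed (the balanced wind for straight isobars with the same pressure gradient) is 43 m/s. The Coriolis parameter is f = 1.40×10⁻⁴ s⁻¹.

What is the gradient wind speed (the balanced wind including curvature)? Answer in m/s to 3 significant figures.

Around a low, centrifugal force acts outward with Coriolis, so pressure-gradient force balances both:
(1/ρ)|∂P/∂n| = fV + V²/R  →  V² + fR·V − fR·V_g = 0
With fR = 1.40×10⁻⁴ × 826×10³ m = 116 m/s:
V = [−fR + √((fR)² + 4 fR V_g)]/2 = [−116 + √(116² + 4×116×43)]/2 = 33.4 m/s
Subgeostrophic (V < V_g = 43 m/s), as expected around a low.

33.4 m/s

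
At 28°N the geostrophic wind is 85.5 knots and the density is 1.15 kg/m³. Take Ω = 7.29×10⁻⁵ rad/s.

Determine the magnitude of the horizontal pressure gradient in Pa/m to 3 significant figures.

3.46×10⁻³ Pa/m

Coriolis parameter at 28°N:
f = 2Ω sin φ = 2 × 7.29×10⁻⁵ × sin 28° = 6.84×10⁻⁵ s⁻¹
Wind speed in SI: 85.5 knots = 44.0 m/s
Geostrophic balance rearranged: |∂P/∂n| = f ρ V_g
|∂P/∂n| = 6.84×10⁻⁵ × 1.15 × 44.0 = 3.46×10⁻³ Pa/m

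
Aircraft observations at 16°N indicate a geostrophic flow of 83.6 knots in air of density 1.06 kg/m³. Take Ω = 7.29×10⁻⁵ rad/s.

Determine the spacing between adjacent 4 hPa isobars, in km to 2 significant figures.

Coriolis parameter at 16°N:
f = 2Ω sin φ = 2 × 7.29×10⁻⁵ × sin 16° = 4.02×10⁻⁵ s⁻¹
Wind speed in SI: 83.6 knots = 43.0 m/s
Geostrophic balance rearranged: |∂P/∂n| = f ρ V_g
|∂P/∂n| = 4.02×10⁻⁵ × 1.06 × 43.0 = 1.83×10⁻³ Pa/m
Isobar spacing: Δn = ΔP/|∂P/∂n| = 400 Pa / 1.83×10⁻³ Pa/m = 218330 m ≈ 220 km

220 km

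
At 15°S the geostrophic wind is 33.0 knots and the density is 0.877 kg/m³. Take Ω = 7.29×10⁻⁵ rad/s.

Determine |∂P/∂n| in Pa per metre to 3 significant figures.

Coriolis parameter at 15°S:
f = 2Ω sin φ = 2 × 7.29×10⁻⁵ × sin 15° = 3.77×10⁻⁵ s⁻¹
Wind speed in SI: 33.0 knots = 17.0 m/s
Geostrophic balance rearranged: |∂P/∂n| = f ρ V_g
|∂P/∂n| = 3.77×10⁻⁵ × 0.877 × 17.0 = 5.62×10⁻⁴ Pa/m

5.62×10⁻⁴ Pa/m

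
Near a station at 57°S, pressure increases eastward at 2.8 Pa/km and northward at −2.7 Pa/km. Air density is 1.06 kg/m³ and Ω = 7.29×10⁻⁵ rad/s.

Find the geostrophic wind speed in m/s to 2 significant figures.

30 m/s

Coriolis parameter at 57°S:
f = 2Ω sin φ = 2 × 7.29×10⁻⁵ × sin 57° = 1.22×10⁻⁴ s⁻¹
In the Southern Hemisphere f is negative: f = −1.22×10⁻⁴ s⁻¹.
Component geostrophic relations (x east, y north):
u_g = −(1/(fρ)) ∂P/∂y,  v_g = (1/(fρ)) ∂P/∂x
u_g = −(−2.7×10⁻³)/(−1.22×10⁻⁴ × 1.06) = −20.8 m/s;  v_g = (2.8×10⁻³)/(−1.22×10⁻⁴ × 1.06) = −21.6 m/s
|V_g| = √(u_g² + v_g²) = 30.0 m/s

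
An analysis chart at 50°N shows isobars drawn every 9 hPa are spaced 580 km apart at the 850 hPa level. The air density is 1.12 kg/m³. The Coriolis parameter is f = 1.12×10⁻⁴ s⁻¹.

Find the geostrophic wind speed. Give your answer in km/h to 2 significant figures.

Pressure gradient: |∂P/∂n| = 900 Pa / 580000 m = 1.55×10⁻³ Pa/m
Geostrophic balance (pressure-gradient force = Coriolis force):
V_g = (1/(fρ)) |∂P/∂n| = 1.55×10⁻³ / (1.12×10⁻⁴ × 1.12) = 12.4 m/s
Converting: 12.4 m/s × 3.6 = 45 km/h

45 km/h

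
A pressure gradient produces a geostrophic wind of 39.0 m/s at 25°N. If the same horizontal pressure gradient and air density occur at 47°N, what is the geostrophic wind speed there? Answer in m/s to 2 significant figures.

23 m/s

With the same pressure gradient and density, V_g ∝ 1/f ∝ 1/sin φ.
V₂ = V₁ · sin φ₁ / sin φ₂ = 39.0 × sin 25° / sin 47°
V₂ = 39.0 × 0.4226/0.7314 = 23 m/s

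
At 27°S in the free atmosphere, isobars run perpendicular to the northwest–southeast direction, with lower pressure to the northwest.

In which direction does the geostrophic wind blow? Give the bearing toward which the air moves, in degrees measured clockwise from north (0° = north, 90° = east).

The pressure-gradient force points toward the northwest (bearing 315°).
Geostrophic balance: in the Southern Hemisphere the Coriolis force deflects motion to the left, so the geostrophic wind blows 90° to the left of the pressure-gradient force (low pressure on the right).
Rotating 315° by 90° counterclockwise gives 225° — the wind blows toward the southwest.

225°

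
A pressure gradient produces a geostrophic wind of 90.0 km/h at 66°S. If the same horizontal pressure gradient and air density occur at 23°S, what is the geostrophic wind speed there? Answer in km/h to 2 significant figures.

With the same pressure gradient and density, V_g ∝ 1/f ∝ 1/sin φ.
V₂ = V₁ · sin φ₁ / sin φ₂ = 90.0 × sin 66° / sin 23°
V₂ = 90.0 × 0.9135/0.3907 = 210 km/h

210 km/h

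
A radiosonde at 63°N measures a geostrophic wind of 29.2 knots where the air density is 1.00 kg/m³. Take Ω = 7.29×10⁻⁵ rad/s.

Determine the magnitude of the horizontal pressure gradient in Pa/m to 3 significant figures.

1.95×10⁻³ Pa/m

Coriolis parameter at 63°N:
f = 2Ω sin φ = 2 × 7.29×10⁻⁵ × sin 63° = 1.30×10⁻⁴ s⁻¹
Wind speed in SI: 29.2 knots = 15.0 m/s
Geostrophic balance rearranged: |∂P/∂n| = f ρ V_g
|∂P/∂n| = 1.30×10⁻⁴ × 1.00 × 15.0 = 1.95×10⁻³ Pa/m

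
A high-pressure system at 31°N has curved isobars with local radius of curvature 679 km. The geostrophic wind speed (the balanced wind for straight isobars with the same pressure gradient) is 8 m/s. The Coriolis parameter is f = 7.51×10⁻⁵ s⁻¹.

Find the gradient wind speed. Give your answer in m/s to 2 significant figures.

9.9 m/s

Around a high, pressure-gradient force acts outward with centrifugal, so Coriolis balances both:
fV = (1/ρ)|∂P/∂n| + V²/R  →  V² − fR·V + fR·V_g = 0
With fR = 7.51×10⁻⁵ × 679×10³ m = 51.0 m/s:
V = [fR − √((fR)² − 4 fR V_g)]/2 = [51.0 − √(51.0² − 4×51.0×8)]/2 = 9.94 m/s
Supergeostrophic (V > V_g = 8 m/s), as expected around a high.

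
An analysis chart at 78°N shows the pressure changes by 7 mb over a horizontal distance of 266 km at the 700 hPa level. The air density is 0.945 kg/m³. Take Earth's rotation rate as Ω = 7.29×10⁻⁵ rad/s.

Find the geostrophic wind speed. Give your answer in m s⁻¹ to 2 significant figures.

Coriolis parameter at 78°N:
f = 2Ω sin φ = 2 × 7.29×10⁻⁵ × sin 78° = 1.43×10⁻⁴ s⁻¹
Pressure gradient: |∂P/∂n| = 700 Pa / 266000 m = 2.63×10⁻³ Pa/m
Geostrophic balance (pressure-gradient force = Coriolis force):
V_g = (1/(fρ)) |∂P/∂n| = 2.63×10⁻³ / (1.43×10⁻⁴ × 0.945) = 19.5 m/s

20 m s⁻¹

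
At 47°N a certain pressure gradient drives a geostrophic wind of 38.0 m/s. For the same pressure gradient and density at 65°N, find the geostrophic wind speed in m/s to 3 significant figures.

30.7 m/s

With the same pressure gradient and density, V_g ∝ 1/f ∝ 1/sin φ.
V₂ = V₁ · sin φ₁ / sin φ₂ = 38.0 × sin 47° / sin 65°
V₂ = 38.0 × 0.7314/0.9063 = 30.7 m/s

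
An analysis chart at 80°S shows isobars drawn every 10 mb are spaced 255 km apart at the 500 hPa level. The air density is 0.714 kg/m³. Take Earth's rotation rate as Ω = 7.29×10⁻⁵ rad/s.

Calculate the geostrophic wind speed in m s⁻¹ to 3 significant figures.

38.3 m s⁻¹

Coriolis parameter at 80°S:
f = 2Ω sin φ = 2 × 7.29×10⁻⁵ × sin 80° = 1.44×10⁻⁴ s⁻¹
Pressure gradient: |∂P/∂n| = 1000 Pa / 255000 m = 3.92×10⁻³ Pa/m
Geostrophic balance (pressure-gradient force = Coriolis force):
V_g = (1/(fρ)) |∂P/∂n| = 3.92×10⁻³ / (1.44×10⁻⁴ × 0.714) = 38.3 m/s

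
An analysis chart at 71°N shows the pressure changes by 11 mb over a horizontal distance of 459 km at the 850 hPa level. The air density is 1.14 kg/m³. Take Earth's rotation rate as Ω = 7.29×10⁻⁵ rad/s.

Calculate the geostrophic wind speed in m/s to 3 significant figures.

Coriolis parameter at 71°N:
f = 2Ω sin φ = 2 × 7.29×10⁻⁵ × sin 71° = 1.38×10⁻⁴ s⁻¹
Pressure gradient: |∂P/∂n| = 1100 Pa / 459000 m = 2.40×10⁻³ Pa/m
Geostrophic balance (pressure-gradient force = Coriolis force):
V_g = (1/(fρ)) |∂P/∂n| = 2.40×10⁻³ / (1.38×10⁻⁴ × 1.14) = 15.2 m/s

15.2 m/s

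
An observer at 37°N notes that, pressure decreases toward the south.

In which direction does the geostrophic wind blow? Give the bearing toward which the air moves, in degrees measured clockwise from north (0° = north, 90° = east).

270°

The pressure-gradient force points toward the south (bearing 180°).
Geostrophic balance: in the Northern Hemisphere the Coriolis force deflects motion to the right, so the geostrophic wind blows 90° to the right of the pressure-gradient force (low pressure on the left).
Rotating 180° by 90° clockwise gives 270° — the wind blows toward the west.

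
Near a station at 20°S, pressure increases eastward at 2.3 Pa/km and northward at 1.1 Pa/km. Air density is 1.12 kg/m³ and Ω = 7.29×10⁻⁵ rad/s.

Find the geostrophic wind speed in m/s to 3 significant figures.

Coriolis parameter at 20°S:
f = 2Ω sin φ = 2 × 7.29×10⁻⁵ × sin 20° = 4.99×10⁻⁵ s⁻¹
In the Southern Hemisphere f is negative: f = −4.99×10⁻⁵ s⁻¹.
Component geostrophic relations (x east, y north):
u_g = −(1/(fρ)) ∂P/∂y,  v_g = (1/(fρ)) ∂P/∂x
u_g = −(1.1×10⁻³)/(−4.99×10⁻⁵ × 1.12) = 19.7 m/s;  v_g = (2.3×10⁻³)/(−4.99×10⁻⁵ × 1.12) = −41.2 m/s
|V_g| = √(u_g² + v_g²) = 45.6 m/s

45.6 m/s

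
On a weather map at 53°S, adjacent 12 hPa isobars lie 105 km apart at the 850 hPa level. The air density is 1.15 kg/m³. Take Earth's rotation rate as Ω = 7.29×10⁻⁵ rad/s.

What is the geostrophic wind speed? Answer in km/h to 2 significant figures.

Coriolis parameter at 53°S:
f = 2Ω sin φ = 2 × 7.29×10⁻⁵ × sin 53° = 1.16×10⁻⁴ s⁻¹
Pressure gradient: |∂P/∂n| = 1200 Pa / 105000 m = 1.14×10⁻² Pa/m
Geostrophic balance (pressure-gradient force = Coriolis force):
V_g = (1/(fρ)) |∂P/∂n| = 1.14×10⁻² / (1.16×10⁻⁴ × 1.15) = 85.3 m/s
Converting: 85.3 m/s × 3.6 = 310 km/h

310 km/h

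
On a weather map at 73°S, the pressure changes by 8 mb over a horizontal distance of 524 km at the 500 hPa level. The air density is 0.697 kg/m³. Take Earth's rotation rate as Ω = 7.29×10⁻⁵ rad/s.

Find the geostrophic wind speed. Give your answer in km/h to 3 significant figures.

Coriolis parameter at 73°S:
f = 2Ω sin φ = 2 × 7.29×10⁻⁵ × sin 73° = 1.39×10⁻⁴ s⁻¹
Pressure gradient: |∂P/∂n| = 800 Pa / 524000 m = 1.53×10⁻³ Pa/m
Geostrophic balance (pressure-gradient force = Coriolis force):
V_g = (1/(fρ)) |∂P/∂n| = 1.53×10⁻³ / (1.39×10⁻⁴ × 0.697) = 15.7 m/s
Converting: 15.7 m/s × 3.6 = 56.6 km/h

56.6 km/h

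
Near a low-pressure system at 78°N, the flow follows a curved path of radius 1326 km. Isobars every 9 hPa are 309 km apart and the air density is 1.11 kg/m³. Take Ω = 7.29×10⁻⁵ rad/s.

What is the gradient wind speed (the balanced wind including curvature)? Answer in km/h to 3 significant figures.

Coriolis parameter at 78°N:
f = 2Ω sin φ = 2 × 7.29×10⁻⁵ × sin 78° = 1.43×10⁻⁴ s⁻¹
Pressure gradient: |∂P/∂n| = 900 Pa / 309000 m = 2.91×10⁻³ Pa/m
Geostrophic speed: V_g = |∂P/∂n|/(fρ) = 2.91×10⁻³/(1.43×10⁻⁴ × 1.11) = 18.4 m/s
Around a low, centrifugal force acts outward with Coriolis, so pressure-gradient force balances both:
(1/ρ)|∂P/∂n| = fV + V²/R  →  V² + fR·V − fR·V_g = 0
With fR = 1.43×10⁻⁴ × 1326×10³ m = 189 m/s:
V = [−fR + √((fR)² + 4 fR V_g)]/2 = [−189 + √(189² + 4×189×18.4)]/2 = 16.9 m/s
Subgeostrophic (V < V_g = 18.4 m/s), as expected around a low.
Converting: 16.9 m/s × 3.6 = 60.8 km/h

60.8 km/h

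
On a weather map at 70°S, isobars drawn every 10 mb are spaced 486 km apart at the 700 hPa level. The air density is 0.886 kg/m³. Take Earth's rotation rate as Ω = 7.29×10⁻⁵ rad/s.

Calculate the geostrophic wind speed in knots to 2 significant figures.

33 knots

Coriolis parameter at 70°S:
f = 2Ω sin φ = 2 × 7.29×10⁻⁵ × sin 70° = 1.37×10⁻⁴ s⁻¹
Pressure gradient: |∂P/∂n| = 1000 Pa / 486000 m = 2.06×10⁻³ Pa/m
Geostrophic balance (pressure-gradient force = Coriolis force):
V_g = (1/(fρ)) |∂P/∂n| = 2.06×10⁻³ / (1.37×10⁻⁴ × 0.886) = 17.0 m/s
Converting: 17.0 m/s × 1.944 = 33 knots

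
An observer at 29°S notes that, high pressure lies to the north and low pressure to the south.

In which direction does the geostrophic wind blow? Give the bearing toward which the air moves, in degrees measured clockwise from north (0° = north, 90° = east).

090°

The pressure-gradient force points toward the south (bearing 180°).
Geostrophic balance: in the Southern Hemisphere the Coriolis force deflects motion to the left, so the geostrophic wind blows 90° to the left of the pressure-gradient force (low pressure on the right).
Rotating 180° by 90° counterclockwise gives 090° — the wind blows toward the east.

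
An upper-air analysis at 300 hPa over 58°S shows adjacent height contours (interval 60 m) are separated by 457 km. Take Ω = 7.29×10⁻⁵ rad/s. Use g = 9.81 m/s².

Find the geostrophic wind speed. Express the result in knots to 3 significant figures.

20.2 knots

Coriolis parameter at 58°S:
f = 2Ω sin φ = 2 × 7.29×10⁻⁵ × sin 58° = 1.24×10⁻⁴ s⁻¹
Height gradient: |∂Z/∂n| = 60 m / 457000 m = 1.31×10⁻⁴
On a pressure surface, geostrophic balance gives V_g = (g/f)|∂Z/∂n|:
V_g = 9.81 × 1.31×10⁻⁴ / 1.24×10⁻⁴ = 10.4 m/s
Converting: 10.4 m/s × 1.944 = 20.2 knots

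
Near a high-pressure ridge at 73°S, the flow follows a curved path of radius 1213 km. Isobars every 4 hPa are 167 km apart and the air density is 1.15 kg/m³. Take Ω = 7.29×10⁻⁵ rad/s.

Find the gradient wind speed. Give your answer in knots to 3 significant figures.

32.2 knots

Coriolis parameter at 73°S:
f = 2Ω sin φ = 2 × 7.29×10⁻⁵ × sin 73° = 1.39×10⁻⁴ s⁻¹
Pressure gradient: |∂P/∂n| = 400 Pa / 167000 m = 2.40×10⁻³ Pa/m
Geostrophic speed: V_g = |∂P/∂n|/(fρ) = 2.40×10⁻³/(1.39×10⁻⁴ × 1.15) = 14.9 m/s
Around a high, pressure-gradient force acts outward with centrifugal, so Coriolis balances both:
fV = (1/ρ)|∂P/∂n| + V²/R  →  V² − fR·V + fR·V_g = 0
With fR = 1.39×10⁻⁴ × 1213×10³ m = 169 m/s:
V = [fR − √((fR)² − 4 fR V_g)]/2 = [169 − √(169² − 4×169×14.9)]/2 = 16.6 m/s
Supergeostrophic (V > V_g = 14.9 m/s), as expected around a high.
Converting: 16.6 m/s × 1.944 = 32.2 knots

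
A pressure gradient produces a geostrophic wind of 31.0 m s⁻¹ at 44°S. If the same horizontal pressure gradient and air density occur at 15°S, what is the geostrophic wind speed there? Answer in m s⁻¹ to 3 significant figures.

With the same pressure gradient and density, V_g ∝ 1/f ∝ 1/sin φ.
V₂ = V₁ · sin φ₁ / sin φ₂ = 31.0 × sin 44° / sin 15°
V₂ = 31.0 × 0.6947/0.2588 = 83.2 m s⁻¹

83.2 m s⁻¹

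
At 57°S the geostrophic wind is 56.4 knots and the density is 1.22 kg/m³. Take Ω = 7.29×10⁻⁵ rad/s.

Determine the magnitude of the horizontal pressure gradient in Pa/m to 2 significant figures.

Coriolis parameter at 57°S:
f = 2Ω sin φ = 2 × 7.29×10⁻⁵ × sin 57° = 1.22×10⁻⁴ s⁻¹
Wind speed in SI: 56.4 knots = 29.0 m/s
Geostrophic balance rearranged: |∂P/∂n| = f ρ V_g
|∂P/∂n| = 1.22×10⁻⁴ × 1.22 × 29.0 = 4.33×10⁻³ Pa/m

4.3×10⁻³ Pa/m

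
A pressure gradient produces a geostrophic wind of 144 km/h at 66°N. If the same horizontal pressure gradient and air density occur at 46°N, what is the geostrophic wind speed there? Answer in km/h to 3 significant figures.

183 km/h

With the same pressure gradient and density, V_g ∝ 1/f ∝ 1/sin φ.
V₂ = V₁ · sin φ₁ / sin φ₂ = 144 × sin 66° / sin 46°
V₂ = 144 × 0.9135/0.7193 = 183 km/h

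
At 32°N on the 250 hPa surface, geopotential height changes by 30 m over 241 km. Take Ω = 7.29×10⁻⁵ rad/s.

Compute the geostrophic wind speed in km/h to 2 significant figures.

57 km/h

Coriolis parameter at 32°N:
f = 2Ω sin φ = 2 × 7.29×10⁻⁵ × sin 32° = 7.73×10⁻⁵ s⁻¹
Height gradient: |∂Z/∂n| = 30 m / 241000 m = 1.24×10⁻⁴
On a pressure surface, geostrophic balance gives V_g = (g/f)|∂Z/∂n|:
V_g = 9.81 × 1.24×10⁻⁴ / 7.73×10⁻⁵ = 15.8 m/s
Converting: 15.8 m/s × 3.6 = 57 km/h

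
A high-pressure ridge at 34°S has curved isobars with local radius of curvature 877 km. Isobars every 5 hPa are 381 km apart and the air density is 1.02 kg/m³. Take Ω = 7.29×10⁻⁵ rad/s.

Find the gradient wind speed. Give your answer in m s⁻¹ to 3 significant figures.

Coriolis parameter at 34°S:
f = 2Ω sin φ = 2 × 7.29×10⁻⁵ × sin 34° = 8.15×10⁻⁵ s⁻¹
Pressure gradient: |∂P/∂n| = 500 Pa / 381000 m = 1.31×10⁻³ Pa/m
Geostrophic speed: V_g = |∂P/∂n|/(fρ) = 1.31×10⁻³/(8.15×10⁻⁵ × 1.02) = 15.8 m/s
Around a high, pressure-gradient force acts outward with centrifugal, so Coriolis balances both:
fV = (1/ρ)|∂P/∂n| + V²/R  →  V² − fR·V + fR·V_g = 0
With fR = 8.15×10⁻⁵ × 877×10³ m = 71.5 m/s:
V = [fR − √((fR)² − 4 fR V_g)]/2 = [71.5 − √(71.5² − 4×71.5×15.8)]/2 = 23.5 m/s
Supergeostrophic (V > V_g = 15.8 m/s), as expected around a high.

23.5 m s⁻¹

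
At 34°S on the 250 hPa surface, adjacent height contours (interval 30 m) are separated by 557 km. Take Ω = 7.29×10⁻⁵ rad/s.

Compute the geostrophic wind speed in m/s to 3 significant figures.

Coriolis parameter at 34°S:
f = 2Ω sin φ = 2 × 7.29×10⁻⁵ × sin 34° = 8.15×10⁻⁵ s⁻¹
Height gradient: |∂Z/∂n| = 30 m / 557000 m = 5.39×10⁻⁵
On a pressure surface, geostrophic balance gives V_g = (g/f)|∂Z/∂n|:
V_g = 9.81 × 5.39×10⁻⁵ / 8.15×10⁻⁵ = 6.48 m/s

6.48 m/s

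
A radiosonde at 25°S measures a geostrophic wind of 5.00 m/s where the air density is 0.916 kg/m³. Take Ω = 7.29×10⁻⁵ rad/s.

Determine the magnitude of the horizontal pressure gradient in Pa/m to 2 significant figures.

Coriolis parameter at 25°S:
f = 2Ω sin φ = 2 × 7.29×10⁻⁵ × sin 25° = 6.16×10⁻⁵ s⁻¹
Geostrophic balance rearranged: |∂P/∂n| = f ρ V_g
|∂P/∂n| = 6.16×10⁻⁵ × 0.916 × 5.00 = 2.82×10⁻⁴ Pa/m

2.8×10⁻⁴ Pa/m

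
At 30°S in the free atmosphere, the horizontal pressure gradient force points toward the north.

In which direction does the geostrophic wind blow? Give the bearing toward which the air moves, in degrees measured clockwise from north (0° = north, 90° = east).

The pressure-gradient force points toward the north (bearing 000°).
Geostrophic balance: in the Southern Hemisphere the Coriolis force deflects motion to the left, so the geostrophic wind blows 90° to the left of the pressure-gradient force (low pressure on the right).
Rotating 000° by 90° counterclockwise gives 270° — the wind blows toward the west.

270°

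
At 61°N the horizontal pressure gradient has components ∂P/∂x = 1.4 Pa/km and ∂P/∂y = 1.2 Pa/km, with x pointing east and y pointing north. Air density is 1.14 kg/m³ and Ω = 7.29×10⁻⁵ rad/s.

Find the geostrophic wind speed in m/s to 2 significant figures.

Coriolis parameter at 61°N:
f = 2Ω sin φ = 2 × 7.29×10⁻⁵ × sin 61° = 1.28×10⁻⁴ s⁻¹
Component geostrophic relations (x east, y north):
u_g = −(1/(fρ)) ∂P/∂y,  v_g = (1/(fρ)) ∂P/∂x
u_g = −(1.2×10⁻³)/(1.28×10⁻⁴ × 1.14) = −8.25 m/s;  v_g = (1.4×10⁻³)/(1.28×10⁻⁴ × 1.14) = 9.63 m/s
|V_g| = √(u_g² + v_g²) = 12.7 m/s

13 m/s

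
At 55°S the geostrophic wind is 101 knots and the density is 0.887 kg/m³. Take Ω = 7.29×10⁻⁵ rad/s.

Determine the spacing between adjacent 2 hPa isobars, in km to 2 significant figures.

36 km

Coriolis parameter at 55°S:
f = 2Ω sin φ = 2 × 7.29×10⁻⁵ × sin 55° = 1.19×10⁻⁴ s⁻¹
Wind speed in SI: 101 knots = 52.0 m/s
Geostrophic balance rearranged: |∂P/∂n| = f ρ V_g
|∂P/∂n| = 1.19×10⁻⁴ × 0.887 × 52.0 = 5.50×10⁻³ Pa/m
Isobar spacing: Δn = ΔP/|∂P/∂n| = 200 Pa / 5.50×10⁻³ Pa/m = 36335 m ≈ 36 km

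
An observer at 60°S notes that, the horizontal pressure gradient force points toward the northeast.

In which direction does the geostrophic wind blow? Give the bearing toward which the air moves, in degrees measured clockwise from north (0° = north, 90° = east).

The pressure-gradient force points toward the northeast (bearing 045°).
Geostrophic balance: in the Southern Hemisphere the Coriolis force deflects motion to the left, so the geostrophic wind blows 90° to the left of the pressure-gradient force (low pressure on the right).
Rotating 045° by 90° counterclockwise gives 315° — the wind blows toward the northwest.

315°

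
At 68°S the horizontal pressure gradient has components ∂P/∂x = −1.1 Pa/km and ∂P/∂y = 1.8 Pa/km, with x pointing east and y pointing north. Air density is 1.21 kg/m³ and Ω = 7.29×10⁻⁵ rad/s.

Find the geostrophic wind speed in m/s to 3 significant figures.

Coriolis parameter at 68°S:
f = 2Ω sin φ = 2 × 7.29×10⁻⁵ × sin 68° = 1.35×10⁻⁴ s⁻¹
In the Southern Hemisphere f is negative: f = −1.35×10⁻⁴ s⁻¹.
Component geostrophic relations (x east, y north):
u_g = −(1/(fρ)) ∂P/∂y,  v_g = (1/(fρ)) ∂P/∂x
u_g = −(1.8×10⁻³)/(−1.35×10⁻⁴ × 1.21) = 11.0 m/s;  v_g = (−1.1×10⁻³)/(−1.35×10⁻⁴ × 1.21) = 6.72 m/s
|V_g| = √(u_g² + v_g²) = 12.9 m/s

12.9 m/s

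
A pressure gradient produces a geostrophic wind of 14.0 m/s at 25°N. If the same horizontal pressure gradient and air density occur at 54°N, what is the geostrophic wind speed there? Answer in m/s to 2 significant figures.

With the same pressure gradient and density, V_g ∝ 1/f ∝ 1/sin φ.
V₂ = V₁ · sin φ₁ / sin φ₂ = 14.0 × sin 25° / sin 54°
V₂ = 14.0 × 0.4226/0.8090 = 7.3 m/s

7.3 m/s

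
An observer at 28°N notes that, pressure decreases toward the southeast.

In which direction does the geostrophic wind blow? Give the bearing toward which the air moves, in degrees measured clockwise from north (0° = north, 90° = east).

225°

The pressure-gradient force points toward the southeast (bearing 135°).
Geostrophic balance: in the Northern Hemisphere the Coriolis force deflects motion to the right, so the geostrophic wind blows 90° to the right of the pressure-gradient force (low pressure on the left).
Rotating 135° by 90° clockwise gives 225° — the wind blows toward the southwest.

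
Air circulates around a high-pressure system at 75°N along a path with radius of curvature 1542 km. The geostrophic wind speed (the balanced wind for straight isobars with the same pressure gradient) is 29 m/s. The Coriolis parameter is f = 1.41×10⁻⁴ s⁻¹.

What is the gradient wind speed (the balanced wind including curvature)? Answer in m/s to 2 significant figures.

Around a high, pressure-gradient force acts outward with centrifugal, so Coriolis balances both:
fV = (1/ρ)|∂P/∂n| + V²/R  →  V² − fR·V + fR·V_g = 0
With fR = 1.41×10⁻⁴ × 1542×10³ m = 217 m/s:
V = [fR − √((fR)² − 4 fR V_g)]/2 = [217 − √(217² − 4×217×29)]/2 = 34.5 m/s
Supergeostrophic (V > V_g = 29 m/s), as expected around a high.

34 m/s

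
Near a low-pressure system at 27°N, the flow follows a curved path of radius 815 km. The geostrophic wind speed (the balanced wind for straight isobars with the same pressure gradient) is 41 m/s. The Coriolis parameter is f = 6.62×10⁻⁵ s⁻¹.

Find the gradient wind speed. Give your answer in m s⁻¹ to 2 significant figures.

Around a low, centrifugal force acts outward with Coriolis, so pressure-gradient force balances both:
(1/ρ)|∂P/∂n| = fV + V²/R  →  V² + fR·V − fR·V_g = 0
With fR = 6.62×10⁻⁵ × 815×10³ m = 54.0 m/s:
V = [−fR + √((fR)² + 4 fR V_g)]/2 = [−54.0 + √(54.0² + 4×54.0×41)]/2 = 27.2 m/s
Subgeostrophic (V < V_g = 41 m/s), as expected around a low.

27 m s⁻¹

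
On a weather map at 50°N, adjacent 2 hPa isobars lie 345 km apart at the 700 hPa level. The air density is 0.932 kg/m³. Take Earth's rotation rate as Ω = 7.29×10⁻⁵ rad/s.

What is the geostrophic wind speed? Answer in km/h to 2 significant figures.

Coriolis parameter at 50°N:
f = 2Ω sin φ = 2 × 7.29×10⁻⁵ × sin 50° = 1.12×10⁻⁴ s⁻¹
Pressure gradient: |∂P/∂n| = 200 Pa / 345000 m = 5.80×10⁻⁴ Pa/m
Geostrophic balance (pressure-gradient force = Coriolis force):
V_g = (1/(fρ)) |∂P/∂n| = 5.80×10⁻⁴ / (1.12×10⁻⁴ × 0.932) = 5.57 m/s
Converting: 5.57 m/s × 3.6 = 20 km/h

20 km/h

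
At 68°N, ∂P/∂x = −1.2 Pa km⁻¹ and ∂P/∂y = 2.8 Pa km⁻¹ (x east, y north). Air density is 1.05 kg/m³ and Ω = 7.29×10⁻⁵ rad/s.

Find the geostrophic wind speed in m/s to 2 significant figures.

Coriolis parameter at 68°N:
f = 2Ω sin φ = 2 × 7.29×10⁻⁵ × sin 68° = 1.35×10⁻⁴ s⁻¹
Component geostrophic relations (x east, y north):
u_g = −(1/(fρ)) ∂P/∂y,  v_g = (1/(fρ)) ∂P/∂x
u_g = −(2.8×10⁻³)/(1.35×10⁻⁴ × 1.05) = −19.7 m/s;  v_g = (−1.2×10⁻³)/(1.35×10⁻⁴ × 1.05) = −8.45 m/s
|V_g| = √(u_g² + v_g²) = 21.5 m/s

21 m/s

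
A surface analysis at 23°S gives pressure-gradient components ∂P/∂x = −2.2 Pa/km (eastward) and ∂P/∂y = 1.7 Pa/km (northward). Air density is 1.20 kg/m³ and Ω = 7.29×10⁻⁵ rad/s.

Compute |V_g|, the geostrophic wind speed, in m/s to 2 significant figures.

41 m/s

Coriolis parameter at 23°S:
f = 2Ω sin φ = 2 × 7.29×10⁻⁵ × sin 23° = 5.70×10⁻⁵ s⁻¹
In the Southern Hemisphere f is negative: f = −5.70×10⁻⁵ s⁻¹.
Component geostrophic relations (x east, y north):
u_g = −(1/(fρ)) ∂P/∂y,  v_g = (1/(fρ)) ∂P/∂x
u_g = −(1.7×10⁻³)/(−5.70×10⁻⁵ × 1.20) = 24.9 m/s;  v_g = (−2.2×10⁻³)/(−5.70×10⁻⁵ × 1.20) = 32.2 m/s
|V_g| = √(u_g² + v_g²) = 40.7 m/s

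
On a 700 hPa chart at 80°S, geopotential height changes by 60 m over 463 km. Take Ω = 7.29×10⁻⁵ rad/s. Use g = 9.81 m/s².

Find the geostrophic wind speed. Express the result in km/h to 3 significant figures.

Coriolis parameter at 80°S:
f = 2Ω sin φ = 2 × 7.29×10⁻⁵ × sin 80° = 1.44×10⁻⁴ s⁻¹
Height gradient: |∂Z/∂n| = 60 m / 463000 m = 1.30×10⁻⁴
On a pressure surface, geostrophic balance gives V_g = (g/f)|∂Z/∂n|:
V_g = 9.81 × 1.30×10⁻⁴ / 1.44×10⁻⁴ = 8.85 m/s
Converting: 8.85 m/s × 3.6 = 31.9 km/h

31.9 km/h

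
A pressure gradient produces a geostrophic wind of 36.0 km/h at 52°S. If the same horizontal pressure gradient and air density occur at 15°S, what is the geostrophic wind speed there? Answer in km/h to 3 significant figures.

110 km/h

With the same pressure gradient and density, V_g ∝ 1/f ∝ 1/sin φ.
V₂ = V₁ · sin φ₁ / sin φ₂ = 36.0 × sin 52° / sin 15°
V₂ = 36.0 × 0.7880/0.2588 = 110 km/h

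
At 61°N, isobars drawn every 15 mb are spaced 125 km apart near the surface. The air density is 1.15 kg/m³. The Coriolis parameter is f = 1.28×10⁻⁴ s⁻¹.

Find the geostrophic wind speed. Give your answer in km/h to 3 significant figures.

Pressure gradient: |∂P/∂n| = 1500 Pa / 125000 m = 1.20×10⁻² Pa/m
Geostrophic balance (pressure-gradient force = Coriolis force):
V_g = (1/(fρ)) |∂P/∂n| = 1.20×10⁻² / (1.28×10⁻⁴ × 1.15) = 81.5 m/s
Converting: 81.5 m/s × 3.6 = 293 km/h

293 km/h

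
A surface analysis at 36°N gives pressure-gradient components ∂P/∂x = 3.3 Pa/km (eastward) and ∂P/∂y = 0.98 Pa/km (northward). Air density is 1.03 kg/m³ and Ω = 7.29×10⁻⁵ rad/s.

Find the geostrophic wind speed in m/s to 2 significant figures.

Coriolis parameter at 36°N:
f = 2Ω sin φ = 2 × 7.29×10⁻⁵ × sin 36° = 8.57×10⁻⁵ s⁻¹
Component geostrophic relations (x east, y north):
u_g = −(1/(fρ)) ∂P/∂y,  v_g = (1/(fρ)) ∂P/∂x
u_g = −(0.98×10⁻³)/(8.57×10⁻⁵ × 1.03) = −11.1 m/s;  v_g = (3.3×10⁻³)/(8.57×10⁻⁵ × 1.03) = 37.4 m/s
|V_g| = √(u_g² + v_g²) = 39.0 m/s

39 m/s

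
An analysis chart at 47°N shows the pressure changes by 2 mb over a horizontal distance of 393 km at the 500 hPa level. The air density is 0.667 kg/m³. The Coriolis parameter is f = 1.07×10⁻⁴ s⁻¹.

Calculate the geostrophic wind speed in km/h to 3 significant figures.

25.7 km/h

Pressure gradient: |∂P/∂n| = 200 Pa / 393000 m = 5.09×10⁻⁴ Pa/m
Geostrophic balance (pressure-gradient force = Coriolis force):
V_g = (1/(fρ)) |∂P/∂n| = 5.09×10⁻⁴ / (1.07×10⁻⁴ × 0.667) = 7.13 m/s
Converting: 7.13 m/s × 3.6 = 25.7 km/h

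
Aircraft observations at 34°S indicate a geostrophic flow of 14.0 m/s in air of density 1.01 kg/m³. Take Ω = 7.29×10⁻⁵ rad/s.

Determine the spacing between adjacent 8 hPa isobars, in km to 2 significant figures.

Coriolis parameter at 34°S:
f = 2Ω sin φ = 2 × 7.29×10⁻⁵ × sin 34° = 8.15×10⁻⁵ s⁻¹
Geostrophic balance rearranged: |∂P/∂n| = f ρ V_g
|∂P/∂n| = 8.15×10⁻⁵ × 1.01 × 14.0 = 1.15×10⁻³ Pa/m
Isobar spacing: Δn = ΔP/|∂P/∂n| = 800 Pa / 1.15×10⁻³ Pa/m = 693939 m ≈ 690 km

690 km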